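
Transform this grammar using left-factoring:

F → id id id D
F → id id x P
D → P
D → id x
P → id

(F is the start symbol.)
Left-factoring transforms A → αβ₁ | αβ₂ into A → αA' and A' → β₁ | β₂
(α is the longest common prefix among the alternatives). Repeat until
no nonterminal has two alternatives with a common prefix.

Round 1: F has alternatives sharing prefix 'id id'. Introduce F': F → id id F'
  Add: F' → id D
  Add: F' → x P

No remaining common prefixes — done.

Resulting grammar:
F → id id F'
F' → id D
F' → x P
D → P
D → id x
P → id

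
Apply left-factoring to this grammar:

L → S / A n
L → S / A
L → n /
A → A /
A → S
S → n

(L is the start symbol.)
L → S / A L'
L' → n
L' → ε
L → n /
A → A /
A → S
S → n

Left-factoring transforms A → αβ₁ | αβ₂ into A → αA' and A' → β₁ | β₂
(α is the longest common prefix among the alternatives). Repeat until
no nonterminal has two alternatives with a common prefix.

Round 1: L has alternatives sharing prefix 'S / A'. Introduce L': L → S / A L'
  Add: L' → n
  Add: L' → ε

No remaining common prefixes — done.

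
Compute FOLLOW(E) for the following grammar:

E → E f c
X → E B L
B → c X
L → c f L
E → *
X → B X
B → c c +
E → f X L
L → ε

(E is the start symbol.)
{ $, 'c', 'f' }

To compute FOLLOW(E), find every occurrence of E on a right-hand side N → α E β: add FIRST(β) \ {ε}, and if β is empty or nullable also add FOLLOW(N). Iterate to a fixed point.

E is the start symbol, so $ ∈ FOLLOW(E).
In E → E f c: E is followed by f c, add FIRST(f c) \ {ε} = { 'f' }
In X → E B L: E is followed by B L, add FIRST(B L) \ {ε} = { 'c' }

Taking the union: FOLLOW(E) = { $, 'c', 'f' }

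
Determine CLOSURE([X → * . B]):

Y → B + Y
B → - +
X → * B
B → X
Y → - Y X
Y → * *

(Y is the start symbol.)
{ [B → . - +], [B → . X], [X → * . B], [X → . * B] }

Start with: [X → * . B]
  [X → * . B] has the dot before B: add [B → . - +], [B → . X]
  [B → . X] has the dot before X: add [X → . * B]
No further items can be added.

CLOSURE = { [B → . - +], [B → . X], [X → * . B], [X → . * B] }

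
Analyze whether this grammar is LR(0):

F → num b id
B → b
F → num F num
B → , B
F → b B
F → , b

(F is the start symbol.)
A grammar is LR(0) if no state in the canonical LR(0) collection has:
  - both a shift item (dot before a terminal) and a complete item (shift-reduce conflict), or
  - two or more complete items (reduce-reduce conflict; the accept item [F' → F .] counts as a complete item here).

Augment with F' → F and build the canonical LR(0) collection (I0 = CLOSURE({[F' → . F]}), then GOTO on every symbol after a dot until no new states appear). It has 14 states:
  I0: { [F → . , b], [F → . b B], [F → . num F num], [F → . num b id], [F' → . F] }  — shift
  I1: { [F → , . b] }  — shift
  I2: { [F' → F .] }  — accept
  I3: { [B → . , B], [B → . b], [F → b . B] }  — shift
  I4: { [F → . , b], [F → . b B], [F → . num F num], [F → . num b id], [F → num . F num], [F → num . b id] }  — shift
  I5: { [F → num F . num] }  — shift
  I6: { [B → . , B], [B → . b], [F → b . B], [F → num b . id] }  — shift
  I7: { [B → , . B], [B → . , B], [B → . b] }  — shift
  I8: { [F → b B .] }  — reduce
  I9: { [B → b .] }  — reduce
  I10: { [F → num b id .] }  — reduce
  I11: { [B → , B .] }  — reduce
  I12: { [F → num F num .] }  — reduce
  I13: { [F → , b .] }  — reduce

Every state is either a pure shift/goto state or contains exactly one complete item and nothing to shift — no conflicts. The grammar is LR(0).

Answer: Yes, the grammar is LR(0)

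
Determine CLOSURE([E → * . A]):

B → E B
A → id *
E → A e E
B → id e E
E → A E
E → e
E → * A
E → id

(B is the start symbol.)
Start with: [E → * . A]
  [E → * . A] has the dot before A: add [A → . id *]
No further items can be added.

CLOSURE = { [A → . id *], [E → * . A] }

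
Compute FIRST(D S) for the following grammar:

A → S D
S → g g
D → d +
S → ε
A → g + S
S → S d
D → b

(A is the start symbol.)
{ 'b', 'd' }

FIRST sets of the non-terminals involved (from the grammar, by fixed-point iteration):
  FIRST(D) = { 'b', 'd' }

To compute FIRST(D S), process the symbols left to right:
Symbol D is a non-terminal. Add FIRST(D) \ {ε} = { 'b', 'd' }
D is not nullable (ε ∉ FIRST(D)), so stop here.
FIRST(D S) = { 'b', 'd' }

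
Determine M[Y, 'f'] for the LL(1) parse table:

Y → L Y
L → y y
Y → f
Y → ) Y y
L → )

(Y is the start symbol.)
To find M[Y, 'f'], we find productions for Y where 'f' is in the predict set (PREDICT(N → α) = (FIRST(α) \ {ε}) ∪ (FOLLOW(N) if α ⇒* ε)).

Relevant sets:
  FIRST(L) = { ')', 'y' }

Y → L Y: PREDICT = { ')', 'y' }
Y → f: PREDICT = { 'f' }
  'f' is in predict set, so this production goes in M[Y, 'f']
Y → ) Y y: PREDICT = { ')' }

M[Y, 'f'] = Y → f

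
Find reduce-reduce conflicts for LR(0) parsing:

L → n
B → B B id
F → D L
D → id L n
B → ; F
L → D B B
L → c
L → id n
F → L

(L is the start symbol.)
Yes — I7: [L → id n .] vs [L → n .]

A reduce-reduce conflict occurs when an LR(0) state has two complete items [A → α .] and [B → β .] — both call for a reduction, and with no lookahead the parser cannot choose between them.

Augment with L' → L and build the canonical LR(0) collection (I0 = CLOSURE({[L' → . L]}), then GOTO on every symbol after a dot until no new states appear). It has 18 states:
  I0: { [D → . id L n], [L → . D B B], [L → . c], [L → . id n], [L → . n], [L' → . L] }  — shift
  I1: { [B → . ; F], [B → . B B id], [L → D . B B] }  — shift
  I2: { [L' → L .] }  — accept
  I3: { [L → c .] }  — reduce
  I4: { [D → . id L n], [D → id . L n], [L → . D B B], [L → . c], [L → . id n], [L → . n], [L → id . n] }  — shift
  I5: { [L → n .] }  — reduce
  I6: { [D → id L . n] }  — shift
  I7: { [L → id n .], [L → n .] }  — 2 reduces
  I8: { [D → id L n .] }  — reduce
  I9: { [B → ; . F], [D → . id L n], [F → . D L], [F → . L], [L → . D B B], [L → . c], [L → . id n], [L → . n] }  — shift
  I10: { [B → . ; F], [B → . B B id], [B → B . B id], [L → D B . B] }  — shift
  I11: { [B → . ; F], [B → . B B id], [B → B . B id], [B → B B . id], [L → D B B .] }  — shift, reduce
  I12: { [B → . ; F], [B → . B B id], [B → B . B id], [B → B B . id] }  — shift
  I13: { [B → B B id .] }  — reduce
  I14: { [B → . ; F], [B → . B B id], [D → . id L n], [F → D . L], [L → . D B B], [L → . c], [L → . id n], [L → . n], [L → D . B B] }  — shift
  I15: { [B → ; F .] }  — reduce
  I16: { [F → L .] }  — reduce
  I17: { [F → D L .] }  — reduce

I7 contains complete items [L → id n .], [L → n .] — reduce-reduce conflict.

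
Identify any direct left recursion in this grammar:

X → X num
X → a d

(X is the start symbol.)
Direct left recursion occurs when N → N α for some non-terminal N (the right-hand side begins with the left-hand side itself).

X → X num: LEFT RECURSIVE (starts with X)
X → a d: starts with a

The grammar has direct left recursion on: X.

Answer: Yes, X is left-recursive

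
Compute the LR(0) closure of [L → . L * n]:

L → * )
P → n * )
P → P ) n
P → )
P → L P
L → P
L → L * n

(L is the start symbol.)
{ [L → . * )], [L → . L * n], [L → . P], [P → . )], [P → . L P], [P → . P ) n], [P → . n * )] }

To compute CLOSURE, for each item [A → α.Bβ] where B is a non-terminal, add [B → .γ] for all productions B → γ; repeat for the newly added items until nothing changes.

Start with: [L → . L * n]
  [L → . L * n] has the dot before L: add [L → . * )], [L → . P]
  [L → . P] has the dot before P: add [P → . n * )], [P → . P ) n], [P → . )], [P → . L P]
No further items can be added.

CLOSURE = { [L → . * )], [L → . L * n], [L → . P], [P → . )], [P → . L P], [P → . P ) n], [P → . n * )] }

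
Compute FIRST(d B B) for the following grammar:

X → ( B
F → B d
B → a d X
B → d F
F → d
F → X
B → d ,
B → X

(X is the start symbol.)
To compute FIRST(d B B), process the symbols left to right:
Symbol d is a terminal. Add 'd' and stop.
FIRST(d B B) = { 'd' }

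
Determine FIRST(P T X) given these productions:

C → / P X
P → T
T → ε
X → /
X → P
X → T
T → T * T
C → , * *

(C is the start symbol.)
{ '*', '/', ε }

FIRST sets of the non-terminals involved (from the grammar, by fixed-point iteration):
  FIRST(P) = { '*', ε }
  FIRST(T) = { '*', ε }
  FIRST(X) = { '*', '/', ε }

To compute FIRST(P T X), process the symbols left to right:
Symbol P is a non-terminal. Add FIRST(P) \ {ε} = { '*' }
P is nullable (ε ∈ FIRST(P)), continue to the next symbol.
Symbol T is a non-terminal. Add FIRST(T) \ {ε} = { '*' }
T is nullable (ε ∈ FIRST(T)), continue to the next symbol.
Symbol X is a non-terminal. Add FIRST(X) \ {ε} = { '*', '/' }
X is nullable (ε ∈ FIRST(X)), continue to the next symbol.
All symbols are nullable, so ε is in the result.
FIRST(P T X) = { '*', '/', ε }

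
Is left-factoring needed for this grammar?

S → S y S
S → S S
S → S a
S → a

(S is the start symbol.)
Left-factoring is needed when two productions for the same non-terminal
share a common prefix on the right-hand side.

Productions for S:
  S → S y S
  S → S S
  S → S a
  S → a

Found common prefix 'S' in productions for S

Answer: Yes, S has productions with common prefix 'S'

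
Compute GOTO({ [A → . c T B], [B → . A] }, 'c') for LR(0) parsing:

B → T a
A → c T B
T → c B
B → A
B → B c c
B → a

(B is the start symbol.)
{ [A → c . T B], [T → . c B] }

GOTO(I, 'c') = CLOSURE({ [A → αX.β] : [A → α.Xβ] ∈ I, X = 'c' })

Items with dot before 'c', with the dot advanced:
  [A → . c T B] → [A → c . T B]
Closure of the advanced items:
  [A → c . T B] has the dot before T: add [T → . c B]

GOTO = { [A → c . T B], [T → . c B] }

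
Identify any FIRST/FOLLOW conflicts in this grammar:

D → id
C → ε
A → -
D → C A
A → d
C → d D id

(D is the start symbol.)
A FIRST/FOLLOW conflict occurs when a non-terminal N has a nullable alternative N → β (β ⇒* ε) and another alternative N → α with FIRST(α) ∩ FOLLOW(N) ≠ ∅: on such a lookahead the parser cannot decide between expanding α and letting N vanish via β.

Nullable non-terminals: C.

C: nullable alternative(s) C → ε; FOLLOW(C) = { '-', 'd' }
  C → ε: FIRST \ {ε} = { } — this is the only nullable alternative, skip
  C → d D id: FIRST \ {ε} = { 'd' } — overlaps FOLLOW(C) on { 'd' }: CONFLICT

A, D have no nullable alternative, so no FIRST/FOLLOW check is needed there.

So the grammar has 1 FIRST/FOLLOW conflict (marked CONFLICT above).

Answer: Yes. C → d D id with FOLLOW(C) on { 'd' }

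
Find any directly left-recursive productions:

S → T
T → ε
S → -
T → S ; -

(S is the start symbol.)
Direct left recursion occurs when N → N α for some non-terminal N (the right-hand side begins with the left-hand side itself).

S → T: starts with T
T → ε: starts with ε
S → -: starts with '-'
T → S ; -: starts with S

No direct left recursion found.

Answer: No direct left recursion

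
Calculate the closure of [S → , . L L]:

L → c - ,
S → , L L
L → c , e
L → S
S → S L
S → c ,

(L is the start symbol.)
Start with: [S → , . L L]
  [S → , . L L] has the dot before L: add [L → . c - ,], [L → . c , e], [L → . S]
  [L → . S] has the dot before S: add [S → . , L L], [S → . S L], [S → . c ,]
No further items can be added.

CLOSURE = { [L → . S], [L → . c , e], [L → . c - ,], [S → , . L L], [S → . , L L], [S → . S L], [S → . c ,] }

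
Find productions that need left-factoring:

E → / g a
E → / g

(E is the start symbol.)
Left-factoring is needed when two productions for the same non-terminal
share a common prefix on the right-hand side.

Productions for E:
  E → / g a
  E → / g

Found common prefix '/ g' in productions for E

Answer: Yes, E has productions with common prefix '/ g'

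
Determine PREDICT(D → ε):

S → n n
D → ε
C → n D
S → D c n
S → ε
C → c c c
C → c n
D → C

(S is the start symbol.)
{ 'c' }

PREDICT(D → ε) = (FIRST(RHS) \ {ε}) ∪ (FOLLOW(D) if ε ∈ FIRST(RHS), i.e. RHS ⇒* ε)
The right-hand side is ε (FIRST(ε) = { ε }), so the predict set is FOLLOW(D) = { 'c' }
PREDICT(D → ε) = { 'c' }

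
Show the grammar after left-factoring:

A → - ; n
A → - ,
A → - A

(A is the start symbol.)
Left-factoring transforms A → αβ₁ | αβ₂ into A → αA' and A' → β₁ | β₂
(α is the longest common prefix among the alternatives). Repeat until
no nonterminal has two alternatives with a common prefix.

Round 1: A has alternatives sharing prefix '-'. Introduce A': A → - A'
  Add: A' → ; n
  Add: A' → ,
  Add: A' → A

No remaining common prefixes — done.

Resulting grammar:
A → - A'
A' → ; n
A' → ,
A' → A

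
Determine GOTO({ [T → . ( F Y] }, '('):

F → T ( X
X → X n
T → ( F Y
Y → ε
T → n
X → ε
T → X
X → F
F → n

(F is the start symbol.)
{ [F → . T ( X], [F → . n], [T → ( . F Y], [T → . ( F Y], [T → . X], [T → . n], [X → . F], [X → . X n], [X → .] }

GOTO(I, '(') = CLOSURE({ [A → αX.β] : [A → α.Xβ] ∈ I, X = '(' })

Items with dot before '(', with the dot advanced:
  [T → . ( F Y] → [T → ( . F Y]
Closure of the advanced items:
  [T → ( . F Y] has the dot before F: add [F → . T ( X], [F → . n]
  [F → . T ( X] has the dot before T: add [T → . ( F Y], [T → . n], [T → . X]
  [T → . X] has the dot before X: add [X → . X n], [X → .], [X → . F]

GOTO = { [F → . T ( X], [F → . n], [T → ( . F Y], [T → . ( F Y], [T → . X], [T → . n], [X → . F], [X → . X n], [X → .] }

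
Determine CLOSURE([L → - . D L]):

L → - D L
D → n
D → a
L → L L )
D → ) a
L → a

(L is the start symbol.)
{ [D → . ) a], [D → . a], [D → . n], [L → - . D L] }

To compute CLOSURE, for each item [A → α.Bβ] where B is a non-terminal, add [B → .γ] for all productions B → γ; repeat for the newly added items until nothing changes.

Start with: [L → - . D L]
  [L → - . D L] has the dot before D: add [D → . n], [D → . a], [D → . ) a]
No further items can be added.

CLOSURE = { [D → . ) a], [D → . a], [D → . n], [L → - . D L] }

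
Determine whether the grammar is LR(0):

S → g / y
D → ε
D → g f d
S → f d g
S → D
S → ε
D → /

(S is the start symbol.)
No. Shift-reduce conflict between [D → .] and [D → . /]

A grammar is LR(0) if no state in the canonical LR(0) collection has:
  - both a shift item (dot before a terminal) and a complete item (shift-reduce conflict), or
  - two or more complete items (reduce-reduce conflict; the accept item [S' → S .] counts as a complete item here).

Augment with S' → S and build the canonical LR(0) collection (I0 = CLOSURE({[S' → . S]}), then GOTO on every symbol after a dot until no new states appear). It has 12 states:
  I0: { [D → . /], [D → . g f d], [D → .], [S → . D], [S → . f d g], [S → . g / y], [S → .], [S' → . S] }  — shift, 2 reduces
  I1: { [D → / .] }  — reduce
  I2: { [S → D .] }  — reduce
  I3: { [S' → S .] }  — accept
  I4: { [S → f . d g] }  — shift
  I5: { [D → g . f d], [S → g . / y] }  — shift
  I6: { [S → g / . y] }  — shift
  I7: { [D → g f . d] }  — shift
  I8: { [D → g f d .] }  — reduce
  I9: { [S → g / y .] }  — reduce
  I10: { [S → f d . g] }  — shift
  I11: { [S → f d g .] }  — reduce

Conflict in state I0:
  Shift-reduce conflict between [D → .] and [D → . /]
So the grammar is NOT LR(0).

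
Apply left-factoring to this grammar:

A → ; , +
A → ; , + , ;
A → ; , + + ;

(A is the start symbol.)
A → ; , + A'
A' → ε
A' → , ;
A' → + ;

Left-factoring transforms A → αβ₁ | αβ₂ into A → αA' and A' → β₁ | β₂
(α is the longest common prefix among the alternatives). Repeat until
no nonterminal has two alternatives with a common prefix.

Round 1: A has alternatives sharing prefix '; , +'. Introduce A': A → ; , + A'
  Add: A' → ε
  Add: A' → , ;
  Add: A' → + ;

No remaining common prefixes — done.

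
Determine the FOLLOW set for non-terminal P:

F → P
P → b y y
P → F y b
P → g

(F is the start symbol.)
{ $, 'y' }

To compute FOLLOW(P), find every occurrence of P on a right-hand side N → α P β: add FIRST(β) \ {ε}, and if β is empty or nullable also add FOLLOW(N). Iterate to a fixed point.

In F → P: P is at the end, add FOLLOW(F)

The FOLLOW sets referred to above (computed the same way, to a fixed point):
  FOLLOW(F) = { $, 'y' }

Taking the union: FOLLOW(P) = { $, 'y' }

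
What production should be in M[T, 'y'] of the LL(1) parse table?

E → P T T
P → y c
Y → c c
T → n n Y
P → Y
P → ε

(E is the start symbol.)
To find M[T, 'y'], we find productions for T where 'y' is in the predict set (PREDICT(N → α) = (FIRST(α) \ {ε}) ∪ (FOLLOW(N) if α ⇒* ε)).

T → n n Y: PREDICT = { 'n' }

M[T, 'y'] is empty (no production applies)

Answer: Empty (error entry)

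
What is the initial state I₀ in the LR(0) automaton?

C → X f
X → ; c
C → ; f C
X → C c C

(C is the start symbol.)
First, augment the grammar with C' → C
I₀ = CLOSURE({ [C' → . C] }):
  [C' → . C] has the dot before C: add [C → . X f], [C → . ; f C]
  [C → . X f] has the dot before X: add [X → . ; c], [X → . C c C]
No further items can be added.

I₀ = { [C → . ; f C], [C → . X f], [C' → . C], [X → . ; c], [X → . C c C] }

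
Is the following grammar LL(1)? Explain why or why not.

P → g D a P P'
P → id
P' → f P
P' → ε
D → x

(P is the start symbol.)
No. Predict set conflict for P': { 'f' }

A grammar is LL(1) if for each non-terminal N with multiple productions, the predict sets of those productions are pairwise disjoint, where PREDICT(N → α) = (FIRST(α) \ {ε}) ∪ (FOLLOW(N) if α ⇒* ε).

Relevant sets:
  FOLLOW(P') = { $, 'f' }

For P:
  PREDICT(P → g D a P P') = { 'g' }
  PREDICT(P → id) = { 'id' }
For P':
  PREDICT(P' → f P) = { 'f' }
  PREDICT(P' → ε) = { $, 'f' }
D has a single production, so nothing to check there.

Conflict found: Predict set conflict for P': { 'f' }
The grammar is NOT LL(1).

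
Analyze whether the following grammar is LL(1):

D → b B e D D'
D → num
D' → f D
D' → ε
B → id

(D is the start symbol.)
A grammar is LL(1) if for each non-terminal N with multiple productions, the predict sets of those productions are pairwise disjoint, where PREDICT(N → α) = (FIRST(α) \ {ε}) ∪ (FOLLOW(N) if α ⇒* ε).

Relevant sets:
  FOLLOW(D') = { $, 'f' }

For D:
  PREDICT(D → b B e D D') = { 'b' }
  PREDICT(D → num) = { 'num' }
For D':
  PREDICT(D' → f D) = { 'f' }
  PREDICT(D' → ε) = { $, 'f' }
B has a single production, so nothing to check there.

Conflict found: Predict set conflict for D': { 'f' }
The grammar is NOT LL(1).

Answer: No. Predict set conflict for D': { 'f' }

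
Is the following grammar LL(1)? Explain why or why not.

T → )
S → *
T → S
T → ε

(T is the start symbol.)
Yes, the grammar is LL(1).

A grammar is LL(1) if for each non-terminal N with multiple productions, the predict sets of those productions are pairwise disjoint, where PREDICT(N → α) = (FIRST(α) \ {ε}) ∪ (FOLLOW(N) if α ⇒* ε).

Relevant sets:
  FIRST(S) = { '*' }
  FOLLOW(T) = { $ }

For T:
  PREDICT(T → ')') = { ')' }
  PREDICT(T → S) = { '*' }
  PREDICT(T → ε) = { $ }
S has a single production, so nothing to check there.

All predict sets are disjoint. The grammar IS LL(1).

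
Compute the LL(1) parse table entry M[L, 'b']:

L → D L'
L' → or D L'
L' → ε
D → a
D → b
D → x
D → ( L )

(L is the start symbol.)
L → D L'

To find M[L, 'b'], we find productions for L where 'b' is in the predict set (PREDICT(N → α) = (FIRST(α) \ {ε}) ∪ (FOLLOW(N) if α ⇒* ε)).

Relevant sets:
  FIRST(D) = { '(', 'a', 'b', 'x' }

L → D L': PREDICT = { '(', 'a', 'b', 'x' }
  'b' is in predict set, so this production goes in M[L, 'b']

M[L, 'b'] = L → D L'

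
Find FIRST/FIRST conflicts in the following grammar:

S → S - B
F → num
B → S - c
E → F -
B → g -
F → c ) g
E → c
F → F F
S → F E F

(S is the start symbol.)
Yes. S → S '-' B / S → F E F on { 'c', 'num' }; F → num / F → F F on { 'num' }; F → c ')' g / F → F F on { 'c' }; E → F '-' / E → c on { 'c' }

FIRST sets of the non-terminals at (or reachable through a nullable prefix from) the front of some alternative:
  FIRST(S) = { 'c', 'num' }
  FIRST(F) = { 'c', 'num' }

Productions for S:
  S → S - B: FIRST = { 'c', 'num' }
  S → F E F: FIRST = { 'c', 'num' }
Productions for F:
  F → num: FIRST = { 'num' }
  F → c ) g: FIRST = { 'c' }
  F → F F: FIRST = { 'c', 'num' }
Productions for B:
  B → S - c: FIRST = { 'c', 'num' }
  B → g -: FIRST = { 'g' }
Productions for E:
  E → F -: FIRST = { 'c', 'num' }
  E → c: FIRST = { 'c' }

Conflict for S: S → S - B and S → F E F
  Overlap: { 'c', 'num' }
Conflict for F: F → num and F → F F
  Overlap: { 'num' }
Conflict for F: F → c ) g and F → F F
  Overlap: { 'c' }
Conflict for E: E → F - and E → c
  Overlap: { 'c' }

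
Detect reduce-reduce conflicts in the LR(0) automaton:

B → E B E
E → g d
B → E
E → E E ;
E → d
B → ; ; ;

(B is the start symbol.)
A reduce-reduce conflict occurs when an LR(0) state has two complete items [A → α .] and [B → β .] — both call for a reduction, and with no lookahead the parser cannot choose between them.

Augment with B' → B and build the canonical LR(0) collection (I0 = CLOSURE({[B' → . B]}), then GOTO on every symbol after a dot until no new states appear). It has 15 states:
  I0: { [B → . ; ; ;], [B → . E B E], [B → . E], [B' → . B], [E → . E E ;], [E → . d], [E → . g d] }  — shift
  I1: { [B → ; . ; ;] }  — shift
  I2: { [B' → B .] }  — accept
  I3: { [B → . ; ; ;], [B → . E B E], [B → . E], [B → E . B E], [B → E .], [E → . E E ;], [E → . d], [E → . g d], [E → E . E ;] }  — shift, reduce
  I4: { [E → d .] }  — reduce
  I5: { [E → g . d] }  — shift
  I6: { [E → g d .] }  — reduce
  I7: { [B → E B . E], [E → . E E ;], [E → . d], [E → . g d] }  — shift
  I8: { [B → . ; ; ;], [B → . E B E], [B → . E], [B → E . B E], [B → E .], [E → . E E ;], [E → . d], [E → . g d], [E → E . E ;], [E → E E . ;] }  — shift, reduce
  I9: { [B → ; . ; ;], [E → E E ; .] }  — shift, reduce
  I10: { [B → ; ; . ;] }  — shift
  I11: { [B → ; ; ; .] }  — reduce
  I12: { [B → E B E .], [E → . E E ;], [E → . d], [E → . g d], [E → E . E ;] }  — shift, reduce
  I13: { [E → . E E ;], [E → . d], [E → . g d], [E → E . E ;], [E → E E . ;] }  — shift
  I14: { [E → E E ; .] }  — reduce

No state contains more than one complete item.

Answer: No reduce-reduce conflicts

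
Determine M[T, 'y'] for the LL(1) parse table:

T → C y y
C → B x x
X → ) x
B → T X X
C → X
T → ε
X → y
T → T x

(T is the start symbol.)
T → C y y, T → ε, T → T x

To find M[T, 'y'], we find productions for T where 'y' is in the predict set (PREDICT(N → α) = (FIRST(α) \ {ε}) ∪ (FOLLOW(N) if α ⇒* ε)).

Relevant sets:
  FIRST(C) = { ')', 'x', 'y' }
  FIRST(T) = { ')', 'x', 'y', ε }
  FOLLOW(T) = { $, ')', 'x', 'y' }

T → C y y: PREDICT = { ')', 'x', 'y' }
  'y' is in predict set, so this production goes in M[T, 'y']
T → ε: PREDICT = { $, ')', 'x', 'y' }
  'y' is in predict set, so this production goes in M[T, 'y']
T → T x: PREDICT = { ')', 'x', 'y' }
  'y' is in predict set, so this production goes in M[T, 'y']

M[T, 'y'] = T → C y y, T → ε, T → T x  (a multiply-defined cell — the grammar is not LL(1))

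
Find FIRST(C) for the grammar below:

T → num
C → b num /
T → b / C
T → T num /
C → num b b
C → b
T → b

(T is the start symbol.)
To compute FIRST(C), examine every production with C on the left-hand side, reading each right-hand side left to right until a non-nullable symbol is reached.

From C → b num /:
  - b is a terminal: add 'b' and stop
From C → num b b:
  - num is a terminal: add 'num' and stop
From C → b:
  - b is a terminal: add 'b' and stop

Collecting: FIRST(C) = { 'b', 'num' }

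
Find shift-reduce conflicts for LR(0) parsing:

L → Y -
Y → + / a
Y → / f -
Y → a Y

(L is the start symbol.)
Augment with L' → L and build the canonical LR(0) collection (I0 = CLOSURE({[L' → . L]}), then GOTO on every symbol after a dot until no new states appear). It has 12 states:
  I0: { [L → . Y -], [L' → . L], [Y → . + / a], [Y → . / f -], [Y → . a Y] }  — shift
  I1: { [Y → + . / a] }  — shift
  I2: { [Y → / . f -] }  — shift
  I3: { [L' → L .] }  — accept
  I4: { [L → Y . -] }  — shift
  I5: { [Y → . + / a], [Y → . / f -], [Y → . a Y], [Y → a . Y] }  — shift
  I6: { [Y → a Y .] }  — reduce
  I7: { [L → Y - .] }  — reduce
  I8: { [Y → / f . -] }  — shift
  I9: { [Y → / f - .] }  — reduce
  I10: { [Y → + / . a] }  — shift
  I11: { [Y → + / a .] }  — reduce

No state contains both a complete item and a shift item.

Answer: No shift-reduce conflicts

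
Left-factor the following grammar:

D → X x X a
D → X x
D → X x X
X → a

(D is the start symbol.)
D → X x D'
D' → X D''
D'' → a
D'' → ε
D' → ε
X → a

Left-factoring transforms A → αβ₁ | αβ₂ into A → αA' and A' → β₁ | β₂
(α is the longest common prefix among the alternatives). Repeat until
no nonterminal has two alternatives with a common prefix.

Round 1: D has alternatives sharing prefix 'X x'. Introduce D': D → X x D'
  Add: D' → X a
  Add: D' → ε
  Add: D' → X

Round 2: D' has alternatives sharing prefix 'X'. Introduce D'': D' → X D''
  Add: D'' → a
  Add: D'' → ε

No remaining common prefixes — done.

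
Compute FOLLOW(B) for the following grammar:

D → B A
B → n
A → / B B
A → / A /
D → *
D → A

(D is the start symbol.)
In D → B A: B is followed by A, add FIRST(A) \ {ε} = { '/' }
In A → / B B: B is followed by B, add FIRST(B) \ {ε} = { 'n' }
In A → / B B: B is at the end, add FOLLOW(A)

The FOLLOW sets referred to above (computed the same way, to a fixed point):
  FOLLOW(A) = { $, '/' }

Taking the union: FOLLOW(B) = { $, '/', 'n' }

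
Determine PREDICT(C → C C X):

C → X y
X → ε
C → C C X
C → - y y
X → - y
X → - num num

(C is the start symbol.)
PREDICT(C → C C X) = (FIRST(RHS) \ {ε}) ∪ (FOLLOW(C) if ε ∈ FIRST(RHS), i.e. RHS ⇒* ε)
FIRST(C) = { '-', 'y' }
FIRST(C C X) = { '-', 'y' }
ε ∉ FIRST(C C X), so FOLLOW(C) is not added.
PREDICT(C → C C X) = { '-', 'y' }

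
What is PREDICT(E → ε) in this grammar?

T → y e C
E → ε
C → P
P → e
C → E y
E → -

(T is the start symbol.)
PREDICT(E → ε) = (FIRST(RHS) \ {ε}) ∪ (FOLLOW(E) if ε ∈ FIRST(RHS), i.e. RHS ⇒* ε)
The right-hand side is ε (FIRST(ε) = { ε }), so the predict set is FOLLOW(E) = { 'y' }
PREDICT(E → ε) = { 'y' }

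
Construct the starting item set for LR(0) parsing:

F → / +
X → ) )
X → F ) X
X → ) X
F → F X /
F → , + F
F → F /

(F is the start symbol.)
{ [F → . , + F], [F → . / +], [F → . F /], [F → . F X /], [F' → . F] }

First, augment the grammar with F' → F
I₀ = CLOSURE({ [F' → . F] }):
  [F' → . F] has the dot before F: add [F → . / +], [F → . F X /], [F → . , + F], [F → . F /]
No further items can be added.

I₀ = { [F → . , + F], [F → . / +], [F → . F /], [F → . F X /], [F' → . F] }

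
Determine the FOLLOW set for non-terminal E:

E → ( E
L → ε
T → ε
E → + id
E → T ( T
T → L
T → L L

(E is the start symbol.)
E is the start symbol, so $ ∈ FOLLOW(E).
In E → ( E: E is at the end; this adds FOLLOW(E) to itself — nothing new

Taking the union: FOLLOW(E) = { $ }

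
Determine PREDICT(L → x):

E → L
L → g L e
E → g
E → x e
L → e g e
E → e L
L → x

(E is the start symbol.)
{ 'x' }

PREDICT(L → x) = (FIRST(RHS) \ {ε}) ∪ (FOLLOW(L) if ε ∈ FIRST(RHS), i.e. RHS ⇒* ε)
FIRST(x) = { 'x' }
ε ∉ FIRST(x), so FOLLOW(L) is not added.
PREDICT(L → x) = { 'x' }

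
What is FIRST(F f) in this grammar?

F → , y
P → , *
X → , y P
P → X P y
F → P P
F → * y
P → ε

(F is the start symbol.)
{ '*', ',', 'f' }

FIRST sets of the non-terminals involved (from the grammar, by fixed-point iteration):
  FIRST(F) = { '*', ',', ε }

To compute FIRST(F f), process the symbols left to right:
Symbol F is a non-terminal. Add FIRST(F) \ {ε} = { '*', ',' }
F is nullable (ε ∈ FIRST(F)), continue to the next symbol.
Symbol f is a terminal. Add 'f' and stop.
FIRST(F f) = { '*', ',', 'f' }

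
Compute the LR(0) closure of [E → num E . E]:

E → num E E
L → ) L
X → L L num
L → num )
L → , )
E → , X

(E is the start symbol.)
{ [E → . , X], [E → . num E E], [E → num E . E] }

Start with: [E → num E . E]
  [E → num E . E] has the dot before E: add [E → . num E E], [E → . , X]
No further items can be added.

CLOSURE = { [E → . , X], [E → . num E E], [E → num E . E] }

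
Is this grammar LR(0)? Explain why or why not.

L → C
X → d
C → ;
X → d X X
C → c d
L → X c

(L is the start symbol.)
A grammar is LR(0) if no state in the canonical LR(0) collection has:
  - both a shift item (dot before a terminal) and a complete item (shift-reduce conflict), or
  - two or more complete items (reduce-reduce conflict; the accept item [L' → L .] counts as a complete item here).

Augment with L' → L and build the canonical LR(0) collection (I0 = CLOSURE({[L' → . L]}), then GOTO on every symbol after a dot until no new states appear). It has 11 states:
  I0: { [C → . ;], [C → . c d], [L → . C], [L → . X c], [L' → . L], [X → . d X X], [X → . d] }  — shift
  I1: { [C → ; .] }  — reduce
  I2: { [L → C .] }  — reduce
  I3: { [L' → L .] }  — accept
  I4: { [L → X . c] }  — shift
  I5: { [C → c . d] }  — shift
  I6: { [X → . d X X], [X → . d], [X → d . X X], [X → d .] }  — shift, reduce
  I7: { [X → . d X X], [X → . d], [X → d X . X] }  — shift
  I8: { [X → d X X .] }  — reduce
  I9: { [C → c d .] }  — reduce
  I10: { [L → X c .] }  — reduce

Conflict in state I6:
  Shift-reduce conflict between [X → d .] and [X → . d]
So the grammar is NOT LR(0).

Answer: No. Shift-reduce conflict between [X → d .] and [X → . d]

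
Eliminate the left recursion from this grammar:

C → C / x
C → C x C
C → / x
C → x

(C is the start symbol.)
C is directly left-recursive. The standard transformation for
  A → A α₁ | ... | A α_m | β₁ | ... | β_n
is
  A  → β₁ A' | ... | β_n A'
  A' → α₁ A' | ... | α_m A' | ε

C → / x becomes C → / x C'
C → x becomes C → x C'
C → C / x becomes C' → / x C'
C → C x C becomes C' → x C C'
Add C' → ε

Resulting grammar:
C → / x C'
C → x C'
C' → / x C'
C' → x C C'
C' → ε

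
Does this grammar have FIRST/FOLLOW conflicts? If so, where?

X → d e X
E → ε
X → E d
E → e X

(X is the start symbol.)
No FIRST/FOLLOW conflicts.

A FIRST/FOLLOW conflict occurs when a non-terminal N has a nullable alternative N → β (β ⇒* ε) and another alternative N → α with FIRST(α) ∩ FOLLOW(N) ≠ ∅: on such a lookahead the parser cannot decide between expanding α and letting N vanish via β.

Nullable non-terminals: E.

E: nullable alternative(s) E → ε; FOLLOW(E) = { 'd' }
  E → ε: FIRST \ {ε} = { } — this is the only nullable alternative, skip
  E → e X: FIRST \ {ε} = { 'e' } — disjoint from FOLLOW(E)

X has no nullable alternative, so no FIRST/FOLLOW check is needed there.

No FIRST/FOLLOW conflicts found.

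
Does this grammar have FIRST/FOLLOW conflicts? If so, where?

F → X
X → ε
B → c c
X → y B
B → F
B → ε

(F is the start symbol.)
No FIRST/FOLLOW conflicts.

A FIRST/FOLLOW conflict occurs when a non-terminal N has a nullable alternative N → β (β ⇒* ε) and another alternative N → α with FIRST(α) ∩ FOLLOW(N) ≠ ∅: on such a lookahead the parser cannot decide between expanding α and letting N vanish via β.

Nullable non-terminals: B, F, X.
FIRST sets used below: FIRST(F) = { 'y', ε }

B: nullable alternative(s) B → F, B → ε; FOLLOW(B) = { $ }
  B → c c: FIRST \ {ε} = { 'c' } — disjoint from FOLLOW(B)
  B → F: FIRST \ {ε} = { 'y' } — disjoint from FOLLOW(B)
  B → ε: FIRST \ {ε} = { } — disjoint from FOLLOW(B)
F has a nullable alternative but only one production, so nothing to check.

X: nullable alternative(s) X → ε; FOLLOW(X) = { $ }
  X → ε: FIRST \ {ε} = { } — this is the only nullable alternative, skip
  X → y B: FIRST \ {ε} = { 'y' } — disjoint from FOLLOW(X)

No FIRST/FOLLOW conflicts found.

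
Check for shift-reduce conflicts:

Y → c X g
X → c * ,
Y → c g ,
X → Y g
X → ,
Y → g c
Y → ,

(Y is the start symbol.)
No shift-reduce conflicts

Augment with Y' → Y and build the canonical LR(0) collection (I0 = CLOSURE({[Y' → . Y]}), then GOTO on every symbol after a dot until no new states appear). It has 16 states:
  I0: { [Y → . ,], [Y → . c X g], [Y → . c g ,], [Y → . g c], [Y' → . Y] }  — shift
  I1: { [Y → , .] }  — reduce
  I2: { [Y' → Y .] }  — accept
  I3: { [X → . ,], [X → . Y g], [X → . c * ,], [Y → . ,], [Y → . c X g], [Y → . c g ,], [Y → . g c], [Y → c . X g], [Y → c . g ,] }  — shift
  I4: { [Y → g . c] }  — shift
  I5: { [Y → g c .] }  — reduce
  I6: { [X → , .], [Y → , .] }  — 2 reduces
  I7: { [Y → c X . g] }  — shift
  I8: { [X → Y . g] }  — shift
  I9: { [X → . ,], [X → . Y g], [X → . c * ,], [X → c . * ,], [Y → . ,], [Y → . c X g], [Y → . c g ,], [Y → . g c], [Y → c . X g], [Y → c . g ,] }  — shift
  I10: { [Y → c g . ,], [Y → g . c] }  — shift
  I11: { [Y → c g , .] }  — reduce
  I12: { [X → c * . ,] }  — shift
  I13: { [X → c * , .] }  — reduce
  I14: { [X → Y g .] }  — reduce
  I15: { [Y → c X g .] }  — reduce

No state contains both a complete item and a shift item.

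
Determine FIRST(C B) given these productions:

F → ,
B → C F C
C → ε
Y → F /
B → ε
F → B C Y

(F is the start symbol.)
FIRST sets of the non-terminals involved (from the grammar, by fixed-point iteration):
  FIRST(C) = { ε }
  FIRST(B) = { ',', ε }

To compute FIRST(C B), process the symbols left to right:
Symbol C is a non-terminal. Add FIRST(C) \ {ε} = { }
C is nullable (ε ∈ FIRST(C)), continue to the next symbol.
Symbol B is a non-terminal. Add FIRST(B) \ {ε} = { ',' }
B is nullable (ε ∈ FIRST(B)), continue to the next symbol.
All symbols are nullable, so ε is in the result.
FIRST(C B) = { ',', ε }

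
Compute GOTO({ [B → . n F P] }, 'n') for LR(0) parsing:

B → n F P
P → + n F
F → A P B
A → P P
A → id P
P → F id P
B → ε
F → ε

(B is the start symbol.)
{ [A → . P P], [A → . id P], [B → n . F P], [F → . A P B], [F → .], [P → . + n F], [P → . F id P] }

GOTO(I, 'n') = CLOSURE({ [A → αX.β] : [A → α.Xβ] ∈ I, X = 'n' })

Items with dot before 'n', with the dot advanced:
  [B → . n F P] → [B → n . F P]
Closure of the advanced items:
  [B → n . F P] has the dot before F: add [F → . A P B], [F → .]
  [F → . A P B] has the dot before A: add [A → . P P], [A → . id P]
  [A → . P P] has the dot before P: add [P → . + n F], [P → . F id P]

GOTO = { [A → . P P], [A → . id P], [B → n . F P], [F → . A P B], [F → .], [P → . + n F], [P → . F id P] }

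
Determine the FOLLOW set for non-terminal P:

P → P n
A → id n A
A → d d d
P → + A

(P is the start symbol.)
To compute FOLLOW(P), find every occurrence of P on a right-hand side N → α P β: add FIRST(β) \ {ε}, and if β is empty or nullable also add FOLLOW(N). Iterate to a fixed point.

P is the start symbol, so $ ∈ FOLLOW(P).
In P → P n: P is followed by n, add FIRST(n) \ {ε} = { 'n' }

Taking the union: FOLLOW(P) = { $, 'n' }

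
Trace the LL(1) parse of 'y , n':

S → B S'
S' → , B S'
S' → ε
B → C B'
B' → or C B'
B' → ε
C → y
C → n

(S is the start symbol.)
LL(1) parsing maintains a stack (initially the start symbol over $) and the input. At each step: if the stack top is a terminal, match it against the current input token; if it is a non-terminal N, replace it with the RHS of M[N, lookahead] (the unique production whose predict set contains the lookahead).

Stack is shown with the top on the left.

Stack      Input    Action
--------------------------
S $        y , n $  output S → B S'
B S' $     y , n $  output B → C B'
C B' S' $  y , n $  output C → y
y B' S' $  y , n $  match 'y'
B' S' $    , n $    output B' → ε
S' $       , n $    output S' → , B S'
, B S' $   , n $    match ','
B S' $     n $      output B → C B'
C B' S' $  n $      output C → n
n B' S' $  n $      match 'n'
B' S' $    $        output B' → ε
S' $       $        output S' → ε
$          $        accept

The string is accepted.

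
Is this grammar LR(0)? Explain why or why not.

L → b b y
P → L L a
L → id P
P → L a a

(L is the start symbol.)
Augment with L' → L and build the canonical LR(0) collection (I0 = CLOSURE({[L' → . L]}), then GOTO on every symbol after a dot until no new states appear). It has 12 states:
  I0: { [L → . b b y], [L → . id P], [L' → . L] }  — shift
  I1: { [L' → L .] }  — accept
  I2: { [L → b . b y] }  — shift
  I3: { [L → . b b y], [L → . id P], [L → id . P], [P → . L L a], [P → . L a a] }  — shift
  I4: { [L → . b b y], [L → . id P], [P → L . L a], [P → L . a a] }  — shift
  I5: { [L → id P .] }  — reduce
  I6: { [P → L L . a] }  — shift
  I7: { [P → L a . a] }  — shift
  I8: { [P → L a a .] }  — reduce
  I9: { [P → L L a .] }  — reduce
  I10: { [L → b b . y] }  — shift
  I11: { [L → b b y .] }  — reduce

Every state is either a pure shift/goto state or contains exactly one complete item and nothing to shift — no conflicts. The grammar is LR(0).

Answer: Yes, the grammar is LR(0)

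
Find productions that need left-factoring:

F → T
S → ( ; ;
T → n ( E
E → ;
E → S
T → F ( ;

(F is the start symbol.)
No, left-factoring is not needed

Left-factoring is needed when two productions for the same non-terminal
share a common prefix on the right-hand side.

Productions for T:
  T → n ( E
  T → F ( ;
Productions for E:
  E → ;
  E → S

No common prefixes found.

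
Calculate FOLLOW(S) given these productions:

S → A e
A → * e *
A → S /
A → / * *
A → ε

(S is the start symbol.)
{ $, '/' }

To compute FOLLOW(S), find every occurrence of S on a right-hand side N → α S β: add FIRST(β) \ {ε}, and if β is empty or nullable also add FOLLOW(N). Iterate to a fixed point.

S is the start symbol, so $ ∈ FOLLOW(S).
In A → S /: S is followed by '/', add FIRST('/') \ {ε} = { '/' }

Taking the union: FOLLOW(S) = { $, '/' }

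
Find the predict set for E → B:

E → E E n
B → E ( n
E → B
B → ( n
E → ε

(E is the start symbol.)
{ '(', 'n' }

PREDICT(E → B) = (FIRST(RHS) \ {ε}) ∪ (FOLLOW(E) if ε ∈ FIRST(RHS), i.e. RHS ⇒* ε)
FIRST(B) = { '(', 'n' }
FIRST(B) = { '(', 'n' }
ε ∉ FIRST(B), so FOLLOW(E) is not added.
PREDICT(E → B) = { '(', 'n' }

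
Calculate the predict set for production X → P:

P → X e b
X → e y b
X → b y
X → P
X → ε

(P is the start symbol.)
{ 'b', 'e' }

PREDICT(X → P) = (FIRST(RHS) \ {ε}) ∪ (FOLLOW(X) if ε ∈ FIRST(RHS), i.e. RHS ⇒* ε)
FIRST(P) = { 'b', 'e' }
FIRST(P) = { 'b', 'e' }
ε ∉ FIRST(P), so FOLLOW(X) is not added.
PREDICT(X → P) = { 'b', 'e' }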